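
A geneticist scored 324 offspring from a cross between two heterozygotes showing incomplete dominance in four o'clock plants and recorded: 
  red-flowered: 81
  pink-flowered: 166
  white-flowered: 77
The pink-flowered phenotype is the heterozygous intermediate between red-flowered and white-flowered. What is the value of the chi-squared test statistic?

With incomplete dominance, a heterozygote × heterozygote cross gives a 1:2:1 phenotypic ratio.
The 1:2:1 ratio has 4 parts, so with N = 324 the expected counts are:
  red-flowered: 324 × 1/4 = 81
  pink-flowered: 324 × 2/4 = 162
  white-flowered: 324 × 1/4 = 81
χ² = Σ (O − E)² / E
  red-flowered: (81 − 81)² / 81 = 0.0000
  pink-flowered: (166 − 162)² / 162 = 0.0988
  white-flowered: (77 − 81)² / 81 = 0.1975
χ² = 0.0000 + 0.0988 + 0.1975 = 0.2963 ≈ 0.296

0.296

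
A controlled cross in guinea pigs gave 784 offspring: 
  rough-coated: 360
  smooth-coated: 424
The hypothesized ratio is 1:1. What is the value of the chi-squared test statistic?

5.224

Expected counts for N = 784 under a 1:1 ratio (total parts = 2):
  rough-coated: 784 × 1/2 = 392
  smooth-coated: 784 × 1/2 = 392
χ² = Σ (O − E)² / E
  rough-coated: (360 − 392)² / 392 = 2.6122
  smooth-coated: (424 − 392)² / 392 = 2.6122
χ² = 2.6122 + 2.6122 = 5.2244 ≈ 5.224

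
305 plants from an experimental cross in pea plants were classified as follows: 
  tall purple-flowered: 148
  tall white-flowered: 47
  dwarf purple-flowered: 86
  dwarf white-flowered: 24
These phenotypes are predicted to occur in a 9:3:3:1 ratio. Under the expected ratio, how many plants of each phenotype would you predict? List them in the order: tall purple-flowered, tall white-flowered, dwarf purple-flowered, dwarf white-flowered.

Total ratio parts = 16. Expected numbers out of 305:
  tall purple-flowered: 305 × 9/16 = 171.5625
  tall white-flowered: 305 × 3/16 = 57.1875
  dwarf purple-flowered: 305 × 3/16 = 57.1875
  dwarf white-flowered: 305 × 1/16 = 19.0625

171.5625, 57.1875, 57.1875, 19.0625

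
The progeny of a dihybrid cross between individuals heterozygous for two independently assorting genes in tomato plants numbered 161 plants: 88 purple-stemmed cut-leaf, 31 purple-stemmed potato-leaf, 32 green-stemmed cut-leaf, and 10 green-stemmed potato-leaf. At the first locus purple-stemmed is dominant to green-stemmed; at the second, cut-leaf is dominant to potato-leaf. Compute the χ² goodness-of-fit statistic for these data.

A dihybrid F₂ with independent assortment and complete dominance at both loci gives a 9:3:3:1 phenotypic ratio.
Under the 9:3:3:1 hypothesis (Σ ratio = 16, N = 161):
  purple-stemmed cut-leaf: 161 × 9/16 = 90.5625
  purple-stemmed potato-leaf: 161 × 3/16 = 30.1875
  green-stemmed cut-leaf: 161 × 3/16 = 30.1875
  green-stemmed potato-leaf: 161 × 1/16 = 10.0625
χ² = Σ (O − E)² / E
  purple-stemmed cut-leaf: (88 − 90.5625)² / 90.5625 = 0.0725
  purple-stemmed potato-leaf: (31 − 30.1875)² / 30.1875 = 0.0219
  green-stemmed cut-leaf: (32 − 30.1875)² / 30.1875 = 0.1088
  green-stemmed potato-leaf: (10 − 10.0625)² / 10.0625 = 0.0004
χ² = 0.0725 + 0.0219 + 0.1088 + 0.0004 = 0.2036 ≈ 0.204

0.204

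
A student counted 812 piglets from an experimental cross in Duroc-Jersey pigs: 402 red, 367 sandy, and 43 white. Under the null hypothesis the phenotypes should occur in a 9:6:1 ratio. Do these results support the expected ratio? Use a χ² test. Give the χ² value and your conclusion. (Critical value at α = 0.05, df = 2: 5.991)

The 9:6:1 ratio has 16 parts, so with N = 812 the expected counts are:
  red: 812 × 9/16 = 456.75
  sandy: 812 × 6/16 = 304.5
  white: 812 × 1/16 = 50.75
χ² = Σ (O − E)² / E
  red: (402 − 456.75)² / 456.75 = 6.5628
  sandy: (367 − 304.5)² / 304.5 = 12.8284
  white: (43 − 50.75)² / 50.75 = 1.1835
χ² = 6.5628 + 12.8284 + 1.1835 = 20.5747 ≈ 20.575
Degrees of freedom = 3 − 1 = 2; critical value at α = 0.05 is 5.991.
Since 20.575 > 5.991, we reject the null hypothesis — the data do not fit the 9:6:1 ratio.

20.575; not consistent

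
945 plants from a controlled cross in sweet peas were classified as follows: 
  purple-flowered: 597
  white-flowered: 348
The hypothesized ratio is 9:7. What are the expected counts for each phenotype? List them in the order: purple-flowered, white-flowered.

Under the 9:7 hypothesis (Σ ratio = 16, N = 945):
  purple-flowered: 945 × 9/16 = 531.5625
  white-flowered: 945 × 7/16 = 413.4375

531.5625, 413.4375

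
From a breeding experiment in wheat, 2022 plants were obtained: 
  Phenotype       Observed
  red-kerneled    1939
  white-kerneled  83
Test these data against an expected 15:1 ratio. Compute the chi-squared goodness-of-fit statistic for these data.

15.880

Expected counts for N = 2022 under a 15:1 ratio (total parts = 16):
  red-kerneled: 2022 × 15/16 = 1895.625
  white-kerneled: 2022 × 1/16 = 126.375
χ² = Σ (O − E)² / E
  red-kerneled: (1939 − 1895.625)² / 1895.625 = 0.9925
  white-kerneled: (83 − 126.375)² / 126.375 = 14.8874
χ² = 0.9925 + 14.8874 = 15.8799 ≈ 15.880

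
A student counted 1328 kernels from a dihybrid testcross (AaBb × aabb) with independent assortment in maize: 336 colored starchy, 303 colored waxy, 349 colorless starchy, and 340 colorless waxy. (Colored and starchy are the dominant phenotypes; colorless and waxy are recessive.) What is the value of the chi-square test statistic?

3.645

A dihybrid testcross with independent assortment gives a 1:1:1:1 ratio.
Total ratio parts = 4. Expected numbers out of 1328:
  colored starchy: 1328 × 1/4 = 332
  colored waxy: 1328 × 1/4 = 332
  colorless starchy: 1328 × 1/4 = 332
  colorless waxy: 1328 × 1/4 = 332
χ² = Σ (O − E)² / E
  colored starchy: (336 − 332)² / 332 = 0.0482
  colored waxy: (303 − 332)² / 332 = 2.5331
  colorless starchy: (349 − 332)² / 332 = 0.8705
  colorless waxy: (340 − 332)² / 332 = 0.1928
χ² = 0.0482 + 2.5331 + 0.8705 + 0.1928 = 3.6446 ≈ 3.645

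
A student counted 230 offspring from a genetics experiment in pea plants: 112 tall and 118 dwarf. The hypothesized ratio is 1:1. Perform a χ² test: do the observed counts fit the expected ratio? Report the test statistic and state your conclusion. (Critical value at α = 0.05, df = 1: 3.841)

0.157; consistent

Expected counts for N = 230 under a 1:1 ratio (total parts = 2):
  tall: 230 × 1/2 = 115
  dwarf: 230 × 1/2 = 115
χ² = Σ (O − E)² / E
  tall: (112 − 115)² / 115 = 0.0783
  dwarf: (118 − 115)² / 115 = 0.0783
χ² = 0.0783 + 0.0783 = 0.1566 ≈ 0.157
Degrees of freedom = 2 − 1 = 1; critical value at α = 0.05 is 3.841.
Since 0.157 < 3.841, we fail to reject the null hypothesis — the data are consistent with the 1:1 ratio.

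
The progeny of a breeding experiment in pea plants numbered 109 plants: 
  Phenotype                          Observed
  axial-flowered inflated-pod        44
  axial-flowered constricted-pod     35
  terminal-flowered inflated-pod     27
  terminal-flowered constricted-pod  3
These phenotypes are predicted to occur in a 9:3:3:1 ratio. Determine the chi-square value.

The 9:3:3:1 ratio has 16 parts, so with N = 109 the expected counts are:
  axial-flowered inflated-pod: 109 × 9/16 = 61.3125
  axial-flowered constricted-pod: 109 × 3/16 = 20.4375
  terminal-flowered inflated-pod: 109 × 3/16 = 20.4375
  terminal-flowered constricted-pod: 109 × 1/16 = 6.8125
χ² = Σ (O − E)² / E
  axial-flowered inflated-pod: (44 − 61.3125)² / 61.3125 = 4.8884
  axial-flowered constricted-pod: (35 − 20.4375)² / 20.4375 = 10.3763
  terminal-flowered inflated-pod: (27 − 20.4375)² / 20.4375 = 2.1072
  terminal-flowered constricted-pod: (3 − 6.8125)² / 6.8125 = 2.1336
χ² = 4.8884 + 10.3763 + 2.1072 + 2.1336 = 19.5055 ≈ 19.506

19.506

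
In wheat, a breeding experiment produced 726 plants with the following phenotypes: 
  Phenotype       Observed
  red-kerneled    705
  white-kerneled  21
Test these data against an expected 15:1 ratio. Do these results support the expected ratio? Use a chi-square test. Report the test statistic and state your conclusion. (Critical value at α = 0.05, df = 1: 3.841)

Under the 15:1 hypothesis (Σ ratio = 16, N = 726):
  red-kerneled: 726 × 15/16 = 680.625
  white-kerneled: 726 × 1/16 = 45.375
χ² = Σ (O − E)² / E
  red-kerneled: (705 − 680.625)² / 680.625 = 0.8729
  white-kerneled: (21 − 45.375)² / 45.375 = 13.0940
χ² = 0.8729 + 13.0940 = 13.9669 ≈ 13.967
Degrees of freedom = 2 − 1 = 1; critical value at α = 0.05 is 3.841.
Since 13.967 > 3.841, we reject the null hypothesis — the data do not fit the 15:1 ratio.

13.967; not consistent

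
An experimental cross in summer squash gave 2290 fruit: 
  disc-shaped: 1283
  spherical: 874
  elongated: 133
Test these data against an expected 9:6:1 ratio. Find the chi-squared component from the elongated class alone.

Expected counts for N = 2290 under a 9:6:1 ratio (total parts = 16):
  disc-shaped: 2290 × 9/16 = 1288.125
  spherical: 2290 × 6/16 = 858.75
  elongated: 2290 × 1/16 = 143.125
Contribution of elongated: (133 − 143.125)² / 143.125 = 0.7163

0.716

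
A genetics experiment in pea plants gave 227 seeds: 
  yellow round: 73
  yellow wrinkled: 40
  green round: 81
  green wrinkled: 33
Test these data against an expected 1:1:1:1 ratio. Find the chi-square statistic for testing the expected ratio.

The 1:1:1:1 ratio has 4 parts, so with N = 227 the expected counts are:
  yellow round: 227 × 1/4 = 56.75
  yellow wrinkled: 227 × 1/4 = 56.75
  green round: 227 × 1/4 = 56.75
  green wrinkled: 227 × 1/4 = 56.75
χ² = Σ (O − E)² / E
  yellow round: (73 − 56.75)² / 56.75 = 4.6531
  yellow wrinkled: (40 − 56.75)² / 56.75 = 4.9438
  green round: (81 − 56.75)² / 56.75 = 10.3623
  green wrinkled: (33 − 56.75)² / 56.75 = 9.9394
χ² = 4.6531 + 4.9438 + 10.3623 + 9.9394 = 29.8986 ≈ 29.899

29.899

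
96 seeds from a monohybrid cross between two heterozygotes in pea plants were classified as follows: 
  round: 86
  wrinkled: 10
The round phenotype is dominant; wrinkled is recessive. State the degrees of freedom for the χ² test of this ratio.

For a monohybrid cross between heterozygotes with complete dominance, the expected phenotypic ratio is 3:1.
A goodness-of-fit test with 2 phenotype classes has df = 2 − 1 = 1.

1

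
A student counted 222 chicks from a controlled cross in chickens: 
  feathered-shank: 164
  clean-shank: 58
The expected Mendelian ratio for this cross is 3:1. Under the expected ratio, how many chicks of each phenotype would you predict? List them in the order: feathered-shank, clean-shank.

166.5, 55.5

The 3:1 ratio has 4 parts, so with N = 222 the expected counts are:
  feathered-shank: 222 × 3/4 = 166.5
  clean-shank: 222 × 1/4 = 55.5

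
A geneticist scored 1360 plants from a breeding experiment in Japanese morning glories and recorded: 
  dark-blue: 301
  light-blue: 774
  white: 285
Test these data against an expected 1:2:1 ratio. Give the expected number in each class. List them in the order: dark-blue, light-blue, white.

Under the 1:2:1 hypothesis (Σ ratio = 4, N = 1360):
  dark-blue: 1360 × 1/4 = 340
  light-blue: 1360 × 2/4 = 680
  white: 1360 × 1/4 = 340

340, 680, 340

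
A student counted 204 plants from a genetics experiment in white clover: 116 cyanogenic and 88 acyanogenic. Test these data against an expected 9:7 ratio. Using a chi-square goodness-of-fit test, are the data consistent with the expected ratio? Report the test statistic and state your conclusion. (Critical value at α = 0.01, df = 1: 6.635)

0.031; consistent

Under the 9:7 hypothesis (Σ ratio = 16, N = 204):
  cyanogenic: 204 × 9/16 = 114.75
  acyanogenic: 204 × 7/16 = 89.25
χ² = Σ (O − E)² / E
  cyanogenic: (116 − 114.75)² / 114.75 = 0.0136
  acyanogenic: (88 − 89.25)² / 89.25 = 0.0175
χ² = 0.0136 + 0.0175 = 0.0311 ≈ 0.031
Degrees of freedom = 2 − 1 = 1; critical value at α = 0.01 is 6.635.
Since 0.031 < 6.635, we fail to reject the null hypothesis — the data are consistent with the 9:7 ratio.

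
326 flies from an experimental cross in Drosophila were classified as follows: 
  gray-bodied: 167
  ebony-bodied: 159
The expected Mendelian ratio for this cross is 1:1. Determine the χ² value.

0.196

The 1:1 ratio has 2 parts, so with N = 326 the expected counts are:
  gray-bodied: 326 × 1/2 = 163
  ebony-bodied: 326 × 1/2 = 163
χ² = Σ (O − E)² / E
  gray-bodied: (167 − 163)² / 163 = 0.0982
  ebony-bodied: (159 − 163)² / 163 = 0.0982
χ² = 0.0982 + 0.0982 = 0.1964 ≈ 0.196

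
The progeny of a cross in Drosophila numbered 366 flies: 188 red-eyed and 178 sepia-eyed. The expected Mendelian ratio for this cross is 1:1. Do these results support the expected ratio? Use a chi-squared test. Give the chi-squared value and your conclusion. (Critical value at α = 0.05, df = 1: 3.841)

The 1:1 ratio has 2 parts, so with N = 366 the expected counts are:
  red-eyed: 366 × 1/2 = 183
  sepia-eyed: 366 × 1/2 = 183
χ² = Σ (O − E)² / E
  red-eyed: (188 − 183)² / 183 = 0.1366
  sepia-eyed: (178 − 183)² / 183 = 0.1366
χ² = 0.1366 + 0.1366 = 0.2732 ≈ 0.273
Degrees of freedom = 2 − 1 = 1; critical value at α = 0.05 is 3.841.
Since 0.273 < 3.841, we fail to reject the null hypothesis — the data are consistent with the 1:1 ratio.

0.273; consistent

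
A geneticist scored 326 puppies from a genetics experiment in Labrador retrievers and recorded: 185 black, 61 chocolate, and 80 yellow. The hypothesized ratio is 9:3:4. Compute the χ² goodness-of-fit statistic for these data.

0.042

Total ratio parts = 16. Expected numbers out of 326:
  black: 326 × 9/16 = 183.375
  chocolate: 326 × 3/16 = 61.125
  yellow: 326 × 4/16 = 81.5
χ² = Σ (O − E)² / E
  black: (185 − 183.375)² / 183.375 = 0.0144
  chocolate: (61 − 61.125)² / 61.125 = 0.0003
  yellow: (80 − 81.5)² / 81.5 = 0.0276
χ² = 0.0144 + 0.0003 + 0.0276 = 0.0423 ≈ 0.042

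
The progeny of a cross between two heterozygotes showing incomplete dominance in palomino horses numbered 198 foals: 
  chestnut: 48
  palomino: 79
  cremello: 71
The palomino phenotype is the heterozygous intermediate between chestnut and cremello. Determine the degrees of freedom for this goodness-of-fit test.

With incomplete dominance, a heterozygote × heterozygote cross gives a 1:2:1 phenotypic ratio.
A goodness-of-fit test with 3 phenotype classes has df = 3 − 1 = 2.

2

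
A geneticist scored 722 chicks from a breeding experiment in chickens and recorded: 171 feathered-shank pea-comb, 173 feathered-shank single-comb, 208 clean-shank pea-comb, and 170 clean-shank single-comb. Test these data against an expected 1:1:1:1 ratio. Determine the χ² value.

5.612

Expected counts for N = 722 under a 1:1:1:1 ratio (total parts = 4):
  feathered-shank pea-comb: 722 × 1/4 = 180.5
  feathered-shank single-comb: 722 × 1/4 = 180.5
  clean-shank pea-comb: 722 × 1/4 = 180.5
  clean-shank single-comb: 722 × 1/4 = 180.5
χ² = Σ (O − E)² / E
  feathered-shank pea-comb: (171 − 180.5)² / 180.5 = 0.5000
  feathered-shank single-comb: (173 − 180.5)² / 180.5 = 0.3116
  clean-shank pea-comb: (208 − 180.5)² / 180.5 = 4.1898
  clean-shank single-comb: (170 − 180.5)² / 180.5 = 0.6108
χ² = 0.5000 + 0.3116 + 4.1898 + 0.6108 = 5.6122 ≈ 5.612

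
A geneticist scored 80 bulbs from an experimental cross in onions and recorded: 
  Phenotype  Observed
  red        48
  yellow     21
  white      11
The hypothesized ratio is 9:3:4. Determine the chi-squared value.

Total ratio parts = 16. Expected numbers out of 80:
  red: 80 × 9/16 = 45
  yellow: 80 × 3/16 = 15
  white: 80 × 4/16 = 20
χ² = Σ (O − E)² / E
  red: (48 − 45)² / 45 = 0.2000
  yellow: (21 − 15)² / 15 = 2.4000
  white: (11 − 20)² / 20 = 4.0500
χ² = 0.2000 + 2.4000 + 4.0500 = 6.650

6.650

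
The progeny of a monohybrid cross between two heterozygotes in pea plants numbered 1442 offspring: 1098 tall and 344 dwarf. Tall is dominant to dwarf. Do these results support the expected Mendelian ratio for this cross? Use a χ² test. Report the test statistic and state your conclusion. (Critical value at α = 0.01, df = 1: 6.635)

For a monohybrid cross between heterozygotes with complete dominance, the expected phenotypic ratio is 3:1.
Expected counts for N = 1442 under a 3:1 ratio (total parts = 4):
  tall: 1442 × 3/4 = 1081.5
  dwarf: 1442 × 1/4 = 360.5
χ² = Σ (O − E)² / E
  tall: (1098 − 1081.5)² / 1081.5 = 0.2517
  dwarf: (344 − 360.5)² / 360.5 = 0.7552
χ² = 0.2517 + 0.7552 = 1.0069 ≈ 1.007
Degrees of freedom = 2 − 1 = 1; critical value at α = 0.01 is 6.635.
Since 1.007 < 6.635, we fail to reject the null hypothesis — the data are consistent with the 3:1 ratio.

1.007; consistent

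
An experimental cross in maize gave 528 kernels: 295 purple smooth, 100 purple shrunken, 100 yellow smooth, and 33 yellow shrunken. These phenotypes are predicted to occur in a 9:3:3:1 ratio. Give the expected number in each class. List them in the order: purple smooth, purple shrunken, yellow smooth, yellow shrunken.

297, 99, 99, 33

The 9:3:3:1 ratio has 16 parts, so with N = 528 the expected counts are:
  purple smooth: 528 × 9/16 = 297
  purple shrunken: 528 × 3/16 = 99
  yellow smooth: 528 × 3/16 = 99
  yellow shrunken: 528 × 1/16 = 33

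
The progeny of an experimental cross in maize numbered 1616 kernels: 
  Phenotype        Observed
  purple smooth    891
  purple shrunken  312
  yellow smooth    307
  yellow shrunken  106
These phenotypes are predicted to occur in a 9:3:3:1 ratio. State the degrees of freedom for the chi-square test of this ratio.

3

A goodness-of-fit test with 4 phenotype classes has df = 4 − 1 = 3.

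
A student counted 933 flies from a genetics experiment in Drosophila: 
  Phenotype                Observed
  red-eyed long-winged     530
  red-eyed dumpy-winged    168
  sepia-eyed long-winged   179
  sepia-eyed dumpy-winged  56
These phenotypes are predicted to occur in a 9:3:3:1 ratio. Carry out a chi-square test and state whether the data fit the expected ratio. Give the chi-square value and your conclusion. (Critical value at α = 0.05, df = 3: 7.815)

Expected counts for N = 933 under a 9:3:3:1 ratio (total parts = 16):
  red-eyed long-winged: 933 × 9/16 = 524.8125
  red-eyed dumpy-winged: 933 × 3/16 = 174.9375
  sepia-eyed long-winged: 933 × 3/16 = 174.9375
  sepia-eyed dumpy-winged: 933 × 1/16 = 58.3125
χ² = Σ (O − E)² / E
  red-eyed long-winged: (530 − 524.8125)² / 524.8125 = 0.0513
  red-eyed dumpy-winged: (168 − 174.9375)² / 174.9375 = 0.2751
  sepia-eyed long-winged: (179 − 174.9375)² / 174.9375 = 0.0943
  sepia-eyed dumpy-winged: (56 − 58.3125)² / 58.3125 = 0.0917
χ² = 0.0513 + 0.2751 + 0.0943 + 0.0917 = 0.5124 ≈ 0.512
Degrees of freedom = 4 − 1 = 3; critical value at α = 0.05 is 7.815.
Since 0.512 < 7.815, we fail to reject the null hypothesis — the data are consistent with the 9:3:3:1 ratio.

0.512; consistent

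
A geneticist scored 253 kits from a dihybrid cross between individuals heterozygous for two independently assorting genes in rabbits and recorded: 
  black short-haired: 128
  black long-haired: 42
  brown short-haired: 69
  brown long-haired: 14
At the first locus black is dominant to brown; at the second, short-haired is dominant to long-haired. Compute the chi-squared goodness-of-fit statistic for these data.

12.072

A dihybrid F₂ with independent assortment and complete dominance at both loci gives a 9:3:3:1 phenotypic ratio.
Total ratio parts = 16. Expected numbers out of 253:
  black short-haired: 253 × 9/16 = 142.3125
  black long-haired: 253 × 3/16 = 47.4375
  brown short-haired: 253 × 3/16 = 47.4375
  brown long-haired: 253 × 1/16 = 15.8125
χ² = Σ (O − E)² / E
  black short-haired: (128 − 142.3125)² / 142.3125 = 1.4394
  black long-haired: (42 − 47.4375)² / 47.4375 = 0.6233
  brown short-haired: (69 − 47.4375)² / 47.4375 = 9.8011
  brown long-haired: (14 − 15.8125)² / 15.8125 = 0.2078
χ² = 1.4394 + 0.6233 + 9.8011 + 0.2078 = 12.0716 ≈ 12.072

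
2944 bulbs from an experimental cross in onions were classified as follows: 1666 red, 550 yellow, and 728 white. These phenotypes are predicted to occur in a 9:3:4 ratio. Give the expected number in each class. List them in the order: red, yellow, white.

The 9:3:4 ratio has 16 parts, so with N = 2944 the expected counts are:
  red: 2944 × 9/16 = 1656
  yellow: 2944 × 3/16 = 552
  white: 2944 × 4/16 = 736

1656, 552, 736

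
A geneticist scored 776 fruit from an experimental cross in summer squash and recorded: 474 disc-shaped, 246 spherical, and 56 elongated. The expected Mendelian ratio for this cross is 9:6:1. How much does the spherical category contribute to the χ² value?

6.959

Total ratio parts = 16. Expected numbers out of 776:
  disc-shaped: 776 × 9/16 = 436.5
  spherical: 776 × 6/16 = 291
  elongated: 776 × 1/16 = 48.5
Contribution of spherical: (246 − 291)² / 291 = 6.9588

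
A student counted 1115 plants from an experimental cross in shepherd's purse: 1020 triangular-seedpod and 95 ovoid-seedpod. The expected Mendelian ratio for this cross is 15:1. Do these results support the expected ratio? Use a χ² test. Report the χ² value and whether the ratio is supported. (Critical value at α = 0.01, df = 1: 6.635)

Total ratio parts = 16. Expected numbers out of 1115:
  triangular-seedpod: 1115 × 15/16 = 1045.3125
  ovoid-seedpod: 1115 × 1/16 = 69.6875
χ² = Σ (O − E)² / E
  triangular-seedpod: (1020 − 1045.3125)² / 1045.3125 = 0.6129
  ovoid-seedpod: (95 − 69.6875)² / 69.6875 = 9.1942
χ² = 0.6129 + 9.1942 = 9.8071 ≈ 9.807
Degrees of freedom = 2 − 1 = 1; critical value at α = 0.01 is 6.635.
Since 9.807 > 6.635, we reject the null hypothesis — the data do not fit the 15:1 ratio.

9.807; not consistent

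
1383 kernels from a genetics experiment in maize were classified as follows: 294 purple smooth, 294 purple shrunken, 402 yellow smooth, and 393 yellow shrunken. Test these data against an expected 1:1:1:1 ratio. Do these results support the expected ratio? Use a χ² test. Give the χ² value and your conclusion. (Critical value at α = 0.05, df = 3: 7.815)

31.100; not consistent

The 1:1:1:1 ratio has 4 parts, so with N = 1383 the expected counts are:
  purple smooth: 1383 × 1/4 = 345.75
  purple shrunken: 1383 × 1/4 = 345.75
  yellow smooth: 1383 × 1/4 = 345.75
  yellow shrunken: 1383 × 1/4 = 345.75
χ² = Σ (O − E)² / E
  purple smooth: (294 − 345.75)² / 345.75 = 7.7457
  purple shrunken: (294 − 345.75)² / 345.75 = 7.7457
  yellow smooth: (402 − 345.75)² / 345.75 = 9.1513
  yellow shrunken: (393 − 345.75)² / 345.75 = 6.4572
χ² = 7.7457 + 7.7457 + 9.1513 + 6.4572 = 31.0999 ≈ 31.100
Degrees of freedom = 4 − 1 = 3; critical value at α = 0.05 is 7.815.
Since 31.100 > 7.815, we reject the null hypothesis — the data do not fit the 1:1:1:1 ratio.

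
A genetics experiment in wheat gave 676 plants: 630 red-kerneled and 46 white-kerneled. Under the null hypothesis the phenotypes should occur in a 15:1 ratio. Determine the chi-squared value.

0.355

Expected counts for N = 676 under a 15:1 ratio (total parts = 16):
  red-kerneled: 676 × 15/16 = 633.75
  white-kerneled: 676 × 1/16 = 42.25
χ² = Σ (O − E)² / E
  red-kerneled: (630 − 633.75)² / 633.75 = 0.0222
  white-kerneled: (46 − 42.25)² / 42.25 = 0.3328
χ² = 0.0222 + 0.3328 = 0.355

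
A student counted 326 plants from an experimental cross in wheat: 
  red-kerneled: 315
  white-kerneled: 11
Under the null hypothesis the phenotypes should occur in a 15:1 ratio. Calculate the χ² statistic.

Expected counts for N = 326 under a 15:1 ratio (total parts = 16):
  red-kerneled: 326 × 15/16 = 305.625
  white-kerneled: 326 × 1/16 = 20.375
χ² = Σ (O − E)² / E
  red-kerneled: (315 − 305.625)² / 305.625 = 0.2876
  white-kerneled: (11 − 20.375)² / 20.375 = 4.3137
χ² = 0.2876 + 4.3137 = 4.6013 ≈ 4.601

4.601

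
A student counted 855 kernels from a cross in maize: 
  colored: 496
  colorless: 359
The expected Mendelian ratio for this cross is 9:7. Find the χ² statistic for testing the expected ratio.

1.078

The 9:7 ratio has 16 parts, so with N = 855 the expected counts are:
  colored: 855 × 9/16 = 480.9375
  colorless: 855 × 7/16 = 374.0625
χ² = Σ (O − E)² / E
  colored: (496 − 480.9375)² / 480.9375 = 0.4717
  colorless: (359 − 374.0625)² / 374.0625 = 0.6065
χ² = 0.4717 + 0.6065 = 1.0782 ≈ 1.078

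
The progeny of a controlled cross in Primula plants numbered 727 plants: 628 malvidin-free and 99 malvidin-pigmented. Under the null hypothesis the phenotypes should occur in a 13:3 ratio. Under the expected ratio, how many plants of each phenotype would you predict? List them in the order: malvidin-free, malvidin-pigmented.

590.6875, 136.3125

Under the 13:3 hypothesis (Σ ratio = 16, N = 727):
  malvidin-free: 727 × 13/16 = 590.6875
  malvidin-pigmented: 727 × 3/16 = 136.3125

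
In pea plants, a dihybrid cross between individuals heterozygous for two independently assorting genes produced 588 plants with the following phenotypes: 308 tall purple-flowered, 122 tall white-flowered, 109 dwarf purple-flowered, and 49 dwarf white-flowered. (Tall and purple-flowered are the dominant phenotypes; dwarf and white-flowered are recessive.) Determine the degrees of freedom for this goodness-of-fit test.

A dihybrid F₂ with independent assortment and complete dominance at both loci gives a 9:3:3:1 phenotypic ratio.
A goodness-of-fit test with 4 phenotype classes has df = 4 − 1 = 3.

3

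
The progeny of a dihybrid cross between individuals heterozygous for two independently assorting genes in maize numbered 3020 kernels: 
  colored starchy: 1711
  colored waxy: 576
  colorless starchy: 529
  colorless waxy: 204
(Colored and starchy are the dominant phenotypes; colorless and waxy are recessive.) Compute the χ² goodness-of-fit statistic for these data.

A dihybrid F₂ with independent assortment and complete dominance at both loci gives a 9:3:3:1 phenotypic ratio.
Expected counts for N = 3020 under a 9:3:3:1 ratio (total parts = 16):
  colored starchy: 3020 × 9/16 = 1698.75
  colored waxy: 3020 × 3/16 = 566.25
  colorless starchy: 3020 × 3/16 = 566.25
  colorless waxy: 3020 × 1/16 = 188.75
χ² = Σ (O − E)² / E
  colored starchy: (1711 − 1698.75)² / 1698.75 = 0.0883
  colored waxy: (576 − 566.25)² / 566.25 = 0.1679
  colorless starchy: (529 − 566.25)² / 566.25 = 2.4504
  colorless waxy: (204 − 188.75)² / 188.75 = 1.2321
χ² = 0.0883 + 0.1679 + 2.4504 + 1.2321 = 3.9387 ≈ 3.939

3.939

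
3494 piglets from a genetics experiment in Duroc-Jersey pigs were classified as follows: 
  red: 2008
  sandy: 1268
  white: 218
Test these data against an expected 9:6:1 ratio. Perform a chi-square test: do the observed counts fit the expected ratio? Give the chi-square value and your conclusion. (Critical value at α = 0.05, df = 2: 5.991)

Total ratio parts = 16. Expected numbers out of 3494:
  red: 3494 × 9/16 = 1965.375
  sandy: 3494 × 6/16 = 1310.25
  white: 3494 × 1/16 = 218.375
χ² = Σ (O − E)² / E
  red: (2008 − 1965.375)² / 1965.375 = 0.9244
  sandy: (1268 − 1310.25)² / 1310.25 = 1.3624
  white: (218 − 218.375)² / 218.375 = 0.0006
χ² = 0.9244 + 1.3624 + 0.0006 = 2.2874 ≈ 2.287
Degrees of freedom = 3 − 1 = 2; critical value at α = 0.05 is 5.991.
Since 2.287 < 5.991, we fail to reject the null hypothesis — the data are consistent with the 9:6:1 ratio.

2.287; consistent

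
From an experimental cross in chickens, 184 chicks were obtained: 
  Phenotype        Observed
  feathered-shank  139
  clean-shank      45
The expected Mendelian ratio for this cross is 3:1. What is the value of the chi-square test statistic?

Total ratio parts = 4. Expected numbers out of 184:
  feathered-shank: 184 × 3/4 = 138
  clean-shank: 184 × 1/4 = 46
χ² = Σ (O − E)² / E
  feathered-shank: (139 − 138)² / 138 = 0.0072
  clean-shank: (45 − 46)² / 46 = 0.0217
χ² = 0.0072 + 0.0217 = 0.0289 ≈ 0.029

0.029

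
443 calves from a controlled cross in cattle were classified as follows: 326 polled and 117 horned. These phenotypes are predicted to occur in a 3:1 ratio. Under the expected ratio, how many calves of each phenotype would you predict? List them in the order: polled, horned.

The 3:1 ratio has 4 parts, so with N = 443 the expected counts are:
  polled: 443 × 3/4 = 332.25
  horned: 443 × 1/4 = 110.75

332.25, 110.75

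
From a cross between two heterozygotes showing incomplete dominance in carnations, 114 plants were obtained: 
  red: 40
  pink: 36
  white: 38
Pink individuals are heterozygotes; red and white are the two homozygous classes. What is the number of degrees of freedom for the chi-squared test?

With incomplete dominance, a heterozygote × heterozygote cross gives a 1:2:1 phenotypic ratio.
A goodness-of-fit test with 3 phenotype classes has df = 3 − 1 = 2.

2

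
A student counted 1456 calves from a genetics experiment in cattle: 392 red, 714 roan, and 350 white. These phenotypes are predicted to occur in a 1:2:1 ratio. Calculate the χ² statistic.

Under the 1:2:1 hypothesis (Σ ratio = 4, N = 1456):
  red: 1456 × 1/4 = 364
  roan: 1456 × 2/4 = 728
  white: 1456 × 1/4 = 364
χ² = Σ (O − E)² / E
  red: (392 − 364)² / 364 = 2.1538
  roan: (714 − 728)² / 728 = 0.2692
  white: (350 − 364)² / 364 = 0.5385
χ² = 2.1538 + 0.2692 + 0.5385 = 2.9615 ≈ 2.962

2.962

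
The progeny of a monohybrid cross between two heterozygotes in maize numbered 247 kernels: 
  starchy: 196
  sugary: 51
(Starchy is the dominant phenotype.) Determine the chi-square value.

For a monohybrid cross between heterozygotes with complete dominance, the expected phenotypic ratio is 3:1.
Under the 3:1 hypothesis (Σ ratio = 4, N = 247):
  starchy: 247 × 3/4 = 185.25
  sugary: 247 × 1/4 = 61.75
χ² = Σ (O − E)² / E
  starchy: (196 − 185.25)² / 185.25 = 0.6238
  sugary: (51 − 61.75)² / 61.75 = 1.8715
χ² = 0.6238 + 1.8715 = 2.4953 ≈ 2.495

2.495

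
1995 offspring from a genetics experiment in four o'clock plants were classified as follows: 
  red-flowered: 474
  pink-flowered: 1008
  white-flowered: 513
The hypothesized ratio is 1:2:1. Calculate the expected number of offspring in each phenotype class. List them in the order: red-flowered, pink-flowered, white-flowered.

498.75, 997.5, 498.75

Total ratio parts = 4. Expected numbers out of 1995:
  red-flowered: 1995 × 1/4 = 498.75
  pink-flowered: 1995 × 2/4 = 997.5
  white-flowered: 1995 × 1/4 = 498.75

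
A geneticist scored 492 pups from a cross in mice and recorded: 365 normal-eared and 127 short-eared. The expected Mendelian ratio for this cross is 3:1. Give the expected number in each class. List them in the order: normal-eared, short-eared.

Expected counts for N = 492 under a 3:1 ratio (total parts = 4):
  normal-eared: 492 × 3/4 = 369
  short-eared: 492 × 1/4 = 123

369, 123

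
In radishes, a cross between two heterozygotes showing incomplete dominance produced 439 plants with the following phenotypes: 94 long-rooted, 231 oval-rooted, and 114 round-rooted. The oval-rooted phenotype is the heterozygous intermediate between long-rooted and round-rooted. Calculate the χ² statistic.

3.027

With incomplete dominance, a heterozygote × heterozygote cross gives a 1:2:1 phenotypic ratio.
Total ratio parts = 4. Expected numbers out of 439:
  long-rooted: 439 × 1/4 = 109.75
  oval-rooted: 439 × 2/4 = 219.5
  round-rooted: 439 × 1/4 = 109.75
χ² = Σ (O − E)² / E
  long-rooted: (94 − 109.75)² / 109.75 = 2.2603
  oval-rooted: (231 − 219.5)² / 219.5 = 0.6025
  round-rooted: (114 − 109.75)² / 109.75 = 0.1646
χ² = 2.2603 + 0.6025 + 0.1646 = 3.0274 ≈ 3.027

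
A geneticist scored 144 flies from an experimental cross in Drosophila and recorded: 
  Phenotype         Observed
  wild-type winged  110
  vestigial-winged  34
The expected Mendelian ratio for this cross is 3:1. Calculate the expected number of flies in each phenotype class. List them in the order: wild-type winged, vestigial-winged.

Total ratio parts = 4. Expected numbers out of 144:
  wild-type winged: 144 × 3/4 = 108
  vestigial-winged: 144 × 1/4 = 36

108, 36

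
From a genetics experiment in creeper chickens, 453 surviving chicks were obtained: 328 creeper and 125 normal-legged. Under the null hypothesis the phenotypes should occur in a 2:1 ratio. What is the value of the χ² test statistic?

Expected counts for N = 453 under a 2:1 ratio (total parts = 3):
  creeper: 453 × 2/3 = 302
  normal-legged: 453 × 1/3 = 151
χ² = Σ (O − E)² / E
  creeper: (328 − 302)² / 302 = 2.2384
  normal-legged: (125 − 151)² / 151 = 4.4768
χ² = 2.2384 + 4.4768 = 6.7152 ≈ 6.715

6.715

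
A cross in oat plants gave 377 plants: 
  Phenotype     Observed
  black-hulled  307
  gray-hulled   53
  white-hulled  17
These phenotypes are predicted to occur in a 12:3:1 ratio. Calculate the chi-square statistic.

Total ratio parts = 16. Expected numbers out of 377:
  black-hulled: 377 × 12/16 = 282.75
  gray-hulled: 377 × 3/16 = 70.6875
  white-hulled: 377 × 1/16 = 23.5625
χ² = Σ (O − E)² / E
  black-hulled: (307 − 282.75)² / 282.75 = 2.0798
  gray-hulled: (53 − 70.6875)² / 70.6875 = 4.4258
  white-hulled: (17 − 23.5625)² / 23.5625 = 1.8278
χ² = 2.0798 + 4.4258 + 1.8278 = 8.3334 ≈ 8.333

8.333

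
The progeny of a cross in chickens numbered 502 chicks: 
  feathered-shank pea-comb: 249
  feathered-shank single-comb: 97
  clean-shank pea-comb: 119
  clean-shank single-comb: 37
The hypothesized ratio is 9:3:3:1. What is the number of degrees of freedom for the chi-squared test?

3

A goodness-of-fit test with 4 phenotype classes has df = 4 − 1 = 3.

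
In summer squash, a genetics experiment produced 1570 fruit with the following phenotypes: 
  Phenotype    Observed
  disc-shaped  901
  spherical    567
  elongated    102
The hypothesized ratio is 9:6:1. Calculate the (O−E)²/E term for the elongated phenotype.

0.153

Under the 9:6:1 hypothesis (Σ ratio = 16, N = 1570):
  disc-shaped: 1570 × 9/16 = 883.125
  spherical: 1570 × 6/16 = 588.75
  elongated: 1570 × 1/16 = 98.125
Contribution of elongated: (102 − 98.125)² / 98.125 = 0.1530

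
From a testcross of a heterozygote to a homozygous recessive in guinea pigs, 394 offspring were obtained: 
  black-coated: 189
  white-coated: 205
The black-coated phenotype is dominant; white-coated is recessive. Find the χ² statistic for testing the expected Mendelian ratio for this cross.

0.650

A testcross of a heterozygote (Aa × aa) gives a 1:1 phenotypic ratio.
Under the 1:1 hypothesis (Σ ratio = 2, N = 394):
  black-coated: 394 × 1/2 = 197
  white-coated: 394 × 1/2 = 197
χ² = Σ (O − E)² / E
  black-coated: (189 − 197)² / 197 = 0.3249
  white-coated: (205 − 197)² / 197 = 0.3249
χ² = 0.3249 + 0.3249 = 0.6498 ≈ 0.650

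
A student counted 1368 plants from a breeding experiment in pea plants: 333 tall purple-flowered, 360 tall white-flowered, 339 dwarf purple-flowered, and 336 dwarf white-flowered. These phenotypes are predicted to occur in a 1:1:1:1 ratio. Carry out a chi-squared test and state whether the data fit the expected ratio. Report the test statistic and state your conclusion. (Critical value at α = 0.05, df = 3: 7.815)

Under the 1:1:1:1 hypothesis (Σ ratio = 4, N = 1368):
  tall purple-flowered: 1368 × 1/4 = 342
  tall white-flowered: 1368 × 1/4 = 342
  dwarf purple-flowered: 1368 × 1/4 = 342
  dwarf white-flowered: 1368 × 1/4 = 342
χ² = Σ (O − E)² / E
  tall purple-flowered: (333 − 342)² / 342 = 0.2368
  tall white-flowered: (360 − 342)² / 342 = 0.9474
  dwarf purple-flowered: (339 − 342)² / 342 = 0.0263
  dwarf white-flowered: (336 − 342)² / 342 = 0.1053
χ² = 0.2368 + 0.9474 + 0.0263 + 0.1053 = 1.3158 ≈ 1.316
Degrees of freedom = 4 − 1 = 3; critical value at α = 0.05 is 7.815.
Since 1.316 < 7.815, we fail to reject the null hypothesis — the data are consistent with the 1:1:1:1 ratio.

1.316; consistent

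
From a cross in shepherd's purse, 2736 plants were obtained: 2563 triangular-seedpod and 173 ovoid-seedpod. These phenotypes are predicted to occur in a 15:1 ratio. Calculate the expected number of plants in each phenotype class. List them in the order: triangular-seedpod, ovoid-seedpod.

2565, 171

Total ratio parts = 16. Expected numbers out of 2736:
  triangular-seedpod: 2736 × 15/16 = 2565
  ovoid-seedpod: 2736 × 1/16 = 171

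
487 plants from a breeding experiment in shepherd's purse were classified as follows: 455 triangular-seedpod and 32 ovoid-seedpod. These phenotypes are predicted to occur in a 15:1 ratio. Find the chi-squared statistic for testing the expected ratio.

0.086

Under the 15:1 hypothesis (Σ ratio = 16, N = 487):
  triangular-seedpod: 487 × 15/16 = 456.5625
  ovoid-seedpod: 487 × 1/16 = 30.4375
χ² = Σ (O − E)² / E
  triangular-seedpod: (455 − 456.5625)² / 456.5625 = 0.0053
  ovoid-seedpod: (32 − 30.4375)² / 30.4375 = 0.0802
χ² = 0.0053 + 0.0802 = 0.0855 ≈ 0.086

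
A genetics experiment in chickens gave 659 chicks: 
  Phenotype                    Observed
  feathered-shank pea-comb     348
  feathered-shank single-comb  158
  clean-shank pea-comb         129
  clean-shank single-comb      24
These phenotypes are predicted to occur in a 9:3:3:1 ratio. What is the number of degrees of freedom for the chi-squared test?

A goodness-of-fit test with 4 phenotype classes has df = 4 − 1 = 3.

3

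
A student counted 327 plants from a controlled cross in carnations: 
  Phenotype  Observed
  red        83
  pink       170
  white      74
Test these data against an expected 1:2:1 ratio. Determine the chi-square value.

1.012

The 1:2:1 ratio has 4 parts, so with N = 327 the expected counts are:
  red: 327 × 1/4 = 81.75
  pink: 327 × 2/4 = 163.5
  white: 327 × 1/4 = 81.75
χ² = Σ (O − E)² / E
  red: (83 − 81.75)² / 81.75 = 0.0191
  pink: (170 − 163.5)² / 163.5 = 0.2584
  white: (74 − 81.75)² / 81.75 = 0.7347
χ² = 0.0191 + 0.2584 + 0.7347 = 1.0122 ≈ 1.012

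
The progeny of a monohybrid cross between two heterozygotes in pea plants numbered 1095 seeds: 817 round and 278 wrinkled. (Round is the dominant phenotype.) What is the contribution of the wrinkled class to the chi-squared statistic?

For a monohybrid cross between heterozygotes with complete dominance, the expected phenotypic ratio is 3:1.
Expected counts for N = 1095 under a 3:1 ratio (total parts = 4):
  round: 1095 × 3/4 = 821.25
  wrinkled: 1095 × 1/4 = 273.75
Contribution of wrinkled: (278 − 273.75)² / 273.75 = 0.0660

0.066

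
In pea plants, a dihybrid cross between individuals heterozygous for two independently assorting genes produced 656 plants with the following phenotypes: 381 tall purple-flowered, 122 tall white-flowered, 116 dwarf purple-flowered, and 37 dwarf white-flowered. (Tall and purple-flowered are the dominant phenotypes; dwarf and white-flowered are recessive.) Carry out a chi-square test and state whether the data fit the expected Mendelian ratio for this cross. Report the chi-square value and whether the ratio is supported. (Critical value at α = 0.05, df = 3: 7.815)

A dihybrid F₂ with independent assortment and complete dominance at both loci gives a 9:3:3:1 phenotypic ratio.
The 9:3:3:1 ratio has 16 parts, so with N = 656 the expected counts are:
  tall purple-flowered: 656 × 9/16 = 369
  tall white-flowered: 656 × 3/16 = 123
  dwarf purple-flowered: 656 × 3/16 = 123
  dwarf white-flowered: 656 × 1/16 = 41
χ² = Σ (O − E)² / E
  tall purple-flowered: (381 − 369)² / 369 = 0.3902
  tall white-flowered: (122 − 123)² / 123 = 0.0081
  dwarf purple-flowered: (116 − 123)² / 123 = 0.3984
  dwarf white-flowered: (37 − 41)² / 41 = 0.3902
χ² = 0.3902 + 0.0081 + 0.3984 + 0.3902 = 1.1869 ≈ 1.187
Degrees of freedom = 4 − 1 = 3; critical value at α = 0.05 is 7.815.
Since 1.187 < 7.815, we fail to reject the null hypothesis — the data are consistent with the 9:3:3:1 ratio.

1.187; consistent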